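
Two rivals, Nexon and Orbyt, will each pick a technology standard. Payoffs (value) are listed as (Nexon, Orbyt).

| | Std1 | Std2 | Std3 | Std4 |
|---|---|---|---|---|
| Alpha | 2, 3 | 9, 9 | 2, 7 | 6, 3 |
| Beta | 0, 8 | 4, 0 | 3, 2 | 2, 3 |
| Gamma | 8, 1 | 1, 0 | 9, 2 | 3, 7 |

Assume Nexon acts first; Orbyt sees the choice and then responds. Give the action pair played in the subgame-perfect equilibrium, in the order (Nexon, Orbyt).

(Alpha, Std2)

Solve by backward induction (Nexon leads).
- Alpha: Orbyt compares 3, 9, 7, 3 and picks Std2; Nexon would get 9.
- Beta: Orbyt compares 8, 0, 2, 3 and picks Std1; Nexon would get 0.
- Gamma: Orbyt compares 1, 0, 2, 7 and picks Std4; Nexon would get 3.
Nexon's induced payoffs are 9, 0, 3, so Nexon commits to Alpha. Subgame-perfect outcome: (Alpha, Std2) with payoffs (9, 9).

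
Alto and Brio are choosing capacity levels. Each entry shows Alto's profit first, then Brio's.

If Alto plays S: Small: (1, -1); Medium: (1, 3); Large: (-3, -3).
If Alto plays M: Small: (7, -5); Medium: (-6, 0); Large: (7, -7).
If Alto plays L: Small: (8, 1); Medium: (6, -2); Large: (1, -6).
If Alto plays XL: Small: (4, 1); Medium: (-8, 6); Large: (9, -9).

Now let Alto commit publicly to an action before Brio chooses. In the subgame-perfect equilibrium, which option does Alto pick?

Work backward from Brio's decision.
- S: Brio compares -1, 3, -3 and picks Medium; Alto would get 1.
- M: Brio compares -5, 0, -7 and picks Medium; Alto would get -6.
- L: Brio compares 1, -2, -6 and picks Small; Alto would get 8.
- XL: Brio compares 1, 6, -9 and picks Medium; Alto would get -8.
Maximizing over 1, -6, 8, -8, Alto chooses L. Subgame-perfect outcome: (L, Small) with payoffs (8, 1).

L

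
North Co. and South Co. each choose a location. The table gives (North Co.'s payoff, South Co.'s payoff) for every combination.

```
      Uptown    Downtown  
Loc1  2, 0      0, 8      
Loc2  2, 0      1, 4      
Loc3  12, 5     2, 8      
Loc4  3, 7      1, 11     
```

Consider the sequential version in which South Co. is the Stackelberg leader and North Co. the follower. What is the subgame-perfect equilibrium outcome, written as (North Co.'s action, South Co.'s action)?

Work backward from North Co.'s decision.
- Uptown: North Co. compares 2, 2, 12, 3 and picks Loc3; South Co. would get 5.
- Downtown: North Co. compares 0, 1, 2, 1 and picks Loc3; South Co. would get 8.
South Co.'s induced payoffs are 5, 8, so South Co. commits to Downtown. Subgame-perfect outcome: (Loc3, Downtown) with payoffs (2, 8).

(Loc3, Downtown)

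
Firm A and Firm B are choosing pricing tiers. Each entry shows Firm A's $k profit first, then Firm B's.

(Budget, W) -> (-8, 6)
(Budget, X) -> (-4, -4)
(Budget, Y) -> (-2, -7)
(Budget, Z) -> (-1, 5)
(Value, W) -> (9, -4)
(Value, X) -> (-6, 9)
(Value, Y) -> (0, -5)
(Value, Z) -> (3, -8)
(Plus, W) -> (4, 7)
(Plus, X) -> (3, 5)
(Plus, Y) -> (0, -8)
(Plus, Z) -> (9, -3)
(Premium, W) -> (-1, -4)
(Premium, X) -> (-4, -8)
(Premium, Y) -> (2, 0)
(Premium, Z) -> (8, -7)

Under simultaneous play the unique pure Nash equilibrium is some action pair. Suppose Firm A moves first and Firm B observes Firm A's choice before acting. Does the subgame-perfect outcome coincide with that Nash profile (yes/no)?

Backward induction with Firm A moving first.
- Budget → Firm B plays W (best of 6, -4, -7, 5); Firm A gets -8.
- Value → Firm B plays X (best of -4, 9, -5, -8); Firm A gets -6.
- Plus → Firm B plays W (best of 7, 5, -8, -3); Firm A gets 4.
- Premium → Firm B plays Y (best of -4, -8, 0, -7); Firm A gets 2.
Firm A's induced payoffs are -8, -6, 4, 2, so Firm A commits to Plus. Subgame-perfect outcome: (Plus, W) with payoffs (4, 7).
For the simultaneous game, intersect best replies.
Firm A's best replies: W→Value; X→Plus; Y→Premium; Z→Plus.
Firm B's best replies: Budget→W; Value→X; Plus→W; Premium→Y.
Only (Premium, Y) has each player best-responding; Nash payoffs (2, 0).
Sequential outcome (Plus, W) differs from the Nash profile (Premium, Y).

no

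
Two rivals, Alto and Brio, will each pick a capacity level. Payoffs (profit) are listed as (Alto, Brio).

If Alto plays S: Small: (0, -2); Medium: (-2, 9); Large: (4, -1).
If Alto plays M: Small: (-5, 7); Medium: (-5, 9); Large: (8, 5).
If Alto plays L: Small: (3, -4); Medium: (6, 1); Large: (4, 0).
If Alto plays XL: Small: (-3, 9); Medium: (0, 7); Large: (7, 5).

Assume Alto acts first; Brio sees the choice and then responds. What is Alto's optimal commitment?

L

Solve by backward induction (Alto leads).
- S → Brio plays Medium (best of -2, 9, -1); Alto gets -2.
- M → Brio plays Medium (best of 7, 9, 5); Alto gets -5.
- L → Brio plays Medium (best of -4, 1, 0); Alto gets 6.
- XL → Brio plays Small (best of 9, 7, 5); Alto gets -3.
Maximizing over -2, -5, 6, -3, Alto chooses L. Subgame-perfect outcome: (L, Medium) with payoffs (6, 1).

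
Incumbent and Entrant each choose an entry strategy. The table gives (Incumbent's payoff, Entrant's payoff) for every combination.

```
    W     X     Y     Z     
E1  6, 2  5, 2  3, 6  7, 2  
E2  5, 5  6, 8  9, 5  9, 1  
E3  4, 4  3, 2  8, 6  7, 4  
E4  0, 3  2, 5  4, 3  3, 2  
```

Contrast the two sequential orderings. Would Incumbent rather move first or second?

If Incumbent leads: Entrant's best replies are E1→Y, E2→X, E3→Y, E4→X; Incumbent's induced payoffs 3, 6, 8, 2; outcome (E3, Y), payoffs (8, 6).
If Entrant leads: Incumbent's best replies are W→E1, X→E2, Y→E2, Z→E2; Entrant's induced payoffs 2, 8, 5, 1; outcome (E2, X), payoffs (6, 8).
Incumbent gets 8 moving first and 6 moving second, so Incumbent prefers to move first.

first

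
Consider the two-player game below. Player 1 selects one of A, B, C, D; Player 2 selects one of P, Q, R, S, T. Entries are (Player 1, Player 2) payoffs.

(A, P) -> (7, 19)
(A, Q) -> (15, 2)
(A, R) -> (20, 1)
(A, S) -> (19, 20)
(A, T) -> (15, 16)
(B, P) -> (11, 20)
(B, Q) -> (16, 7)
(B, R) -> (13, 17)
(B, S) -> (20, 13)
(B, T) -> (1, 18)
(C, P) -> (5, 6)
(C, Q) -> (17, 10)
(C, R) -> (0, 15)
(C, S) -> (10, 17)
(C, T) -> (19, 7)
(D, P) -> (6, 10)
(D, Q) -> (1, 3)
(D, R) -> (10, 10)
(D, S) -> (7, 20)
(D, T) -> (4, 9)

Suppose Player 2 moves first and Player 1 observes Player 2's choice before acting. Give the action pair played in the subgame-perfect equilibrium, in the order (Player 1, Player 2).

Work backward from Player 1's decision.
- P → Player 1 plays B (best of 7, 11, 5, 6); Player 2 gets 20.
- Q → Player 1 plays C (best of 15, 16, 17, 1); Player 2 gets 10.
- R → Player 1 plays A (best of 20, 13, 0, 10); Player 2 gets 1.
- S → Player 1 plays B (best of 19, 20, 10, 7); Player 2 gets 13.
- T → Player 1 plays C (best of 15, 1, 19, 4); Player 2 gets 7.
Among 20, 10, 1, 13, 7, the best is 20 at P. Subgame-perfect outcome: (B, P) with payoffs (11, 20).

(B, P)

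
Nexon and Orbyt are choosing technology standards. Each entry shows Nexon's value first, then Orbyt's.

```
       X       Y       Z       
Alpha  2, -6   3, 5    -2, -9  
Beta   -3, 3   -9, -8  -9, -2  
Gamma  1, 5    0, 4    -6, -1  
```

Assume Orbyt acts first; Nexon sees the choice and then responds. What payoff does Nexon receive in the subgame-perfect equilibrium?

Solve by backward induction (Orbyt leads).
- X: Nexon compares 2, -3, 1 and picks Alpha; Orbyt would get -6.
- Y: Nexon compares 3, -9, 0 and picks Alpha; Orbyt would get 5.
- Z: Nexon compares -2, -9, -6 and picks Alpha; Orbyt would get -9.
Among -6, 5, -9, the best is 5 at Y. Subgame-perfect outcome: (Alpha, Y) with payoffs (3, 5).

3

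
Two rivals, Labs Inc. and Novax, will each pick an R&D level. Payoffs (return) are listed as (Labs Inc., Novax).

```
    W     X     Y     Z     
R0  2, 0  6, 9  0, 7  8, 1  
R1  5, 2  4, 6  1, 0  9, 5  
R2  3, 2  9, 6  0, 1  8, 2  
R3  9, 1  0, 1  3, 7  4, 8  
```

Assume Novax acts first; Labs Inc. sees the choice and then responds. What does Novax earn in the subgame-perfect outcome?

Backward induction with Novax moving first.
- W: BR = R3, leader payoff 1.
- X: BR = R2, leader payoff 6.
- Y: BR = R3, leader payoff 7.
- Z: BR = R1, leader payoff 5.
Among 1, 6, 7, 5, the best is 7 at Y. Subgame-perfect outcome: (R3, Y) with payoffs (3, 7).

7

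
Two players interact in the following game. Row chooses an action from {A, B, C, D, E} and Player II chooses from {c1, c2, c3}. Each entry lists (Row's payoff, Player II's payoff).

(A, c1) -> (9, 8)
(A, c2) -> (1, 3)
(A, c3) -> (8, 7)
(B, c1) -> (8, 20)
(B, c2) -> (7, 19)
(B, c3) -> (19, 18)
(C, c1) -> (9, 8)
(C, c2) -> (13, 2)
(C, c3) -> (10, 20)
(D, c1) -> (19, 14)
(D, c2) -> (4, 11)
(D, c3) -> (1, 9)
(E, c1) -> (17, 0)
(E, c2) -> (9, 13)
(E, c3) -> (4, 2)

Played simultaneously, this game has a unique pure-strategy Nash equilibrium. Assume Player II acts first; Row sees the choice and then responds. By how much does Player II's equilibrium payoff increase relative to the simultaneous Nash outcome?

Solve by backward induction (Player II leads).
- c1: Row compares 9, 8, 9, 19, 17 and picks D; Player II would get 14.
- c2: Row compares 1, 7, 13, 4, 9 and picks C; Player II would get 2.
- c3: Row compares 8, 19, 10, 1, 4 and picks B; Player II would get 18.
Player II's induced payoffs are 14, 2, 18, so Player II commits to c3. Subgame-perfect outcome: (B, c3) with payoffs (19, 18).
Under simultaneous play:
Row's best replies: c1→D; c2→C; c3→B.
Player II's best replies: A→c1; B→c1; C→c3; D→c1; E→c2.
Only (D, c1) has each player best-responding; Nash payoffs (19, 14).
Player II's commitment gain: 18 − 14 = 4.

4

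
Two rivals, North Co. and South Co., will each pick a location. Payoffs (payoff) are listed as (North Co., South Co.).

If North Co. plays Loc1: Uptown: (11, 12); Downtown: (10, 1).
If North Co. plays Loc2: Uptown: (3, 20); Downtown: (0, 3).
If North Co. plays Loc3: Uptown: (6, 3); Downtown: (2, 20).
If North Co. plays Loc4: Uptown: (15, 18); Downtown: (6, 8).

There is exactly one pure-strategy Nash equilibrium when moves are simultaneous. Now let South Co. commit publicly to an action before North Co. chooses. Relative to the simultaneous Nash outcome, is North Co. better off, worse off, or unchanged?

unchanged

Work backward from North Co.'s decision.
- Uptown → North Co. plays Loc4 (best of 11, 3, 6, 15); South Co. gets 18.
- Downtown → North Co. plays Loc1 (best of 10, 0, 2, 6); South Co. gets 1.
Among 18, 1, the best is 18 at Uptown. Subgame-perfect outcome: (Loc4, Uptown) with payoffs (15, 18).
Now find the simultaneous Nash equilibrium.
North Co.'s best replies: Uptown→Loc4; Downtown→Loc1.
South Co.'s best replies: Loc1→Uptown; Loc2→Uptown; Loc3→Downtown; Loc4→Uptown.
The unique mutual best reply is (Loc4, Uptown), giving (15, 18).
North Co. earns 15 sequentially versus 15 at the Nash outcome: unchanged.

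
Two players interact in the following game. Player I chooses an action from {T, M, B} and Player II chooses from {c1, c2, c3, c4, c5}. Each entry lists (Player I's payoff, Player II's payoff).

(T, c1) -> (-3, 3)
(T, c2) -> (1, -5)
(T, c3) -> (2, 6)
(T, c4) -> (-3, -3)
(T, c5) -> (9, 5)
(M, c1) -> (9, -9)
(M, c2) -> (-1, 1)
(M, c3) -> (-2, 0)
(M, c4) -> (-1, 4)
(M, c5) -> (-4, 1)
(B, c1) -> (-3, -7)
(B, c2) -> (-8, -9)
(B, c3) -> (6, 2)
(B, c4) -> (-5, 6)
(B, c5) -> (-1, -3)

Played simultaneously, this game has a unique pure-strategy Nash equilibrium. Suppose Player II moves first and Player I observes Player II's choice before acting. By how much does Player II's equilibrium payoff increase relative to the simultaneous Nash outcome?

1

Backward induction with Player II moving first.
- c1: BR = M, leader payoff -9.
- c2: BR = T, leader payoff -5.
- c3: BR = B, leader payoff 2.
- c4: BR = M, leader payoff 4.
- c5: BR = T, leader payoff 5.
Maximizing over -9, -5, 2, 4, 5, Player II chooses c5. Subgame-perfect outcome: (T, c5) with payoffs (9, 5).
For the simultaneous game, intersect best replies.
Player I's best replies: c1→M; c2→T; c3→B; c4→M; c5→T.
Player II's best replies: T→c3; M→c4; B→c4.
Only (M, c4) has each player best-responding; Nash payoffs (-1, 4).
Player II's commitment gain: 5 − 4 = 1.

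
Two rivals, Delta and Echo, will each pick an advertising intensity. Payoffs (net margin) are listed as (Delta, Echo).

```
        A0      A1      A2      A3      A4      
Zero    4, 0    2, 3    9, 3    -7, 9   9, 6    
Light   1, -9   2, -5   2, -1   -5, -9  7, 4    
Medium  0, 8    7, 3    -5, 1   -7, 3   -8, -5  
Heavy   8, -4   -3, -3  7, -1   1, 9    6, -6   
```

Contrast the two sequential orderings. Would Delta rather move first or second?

first

If Delta leads: Echo's best replies are Zero→A3, Light→A4, Medium→A0, Heavy→A3; Delta's induced payoffs -7, 7, 0, 1; outcome (Light, A4), payoffs (7, 4).
If Echo leads: Delta's best replies are A0→Heavy, A1→Medium, A2→Zero, A3→Heavy, A4→Zero; Echo's induced payoffs -4, 3, 3, 9, 6; outcome (Heavy, A3), payoffs (1, 9).
Delta gets 7 moving first and 1 moving second, so Delta prefers to move first.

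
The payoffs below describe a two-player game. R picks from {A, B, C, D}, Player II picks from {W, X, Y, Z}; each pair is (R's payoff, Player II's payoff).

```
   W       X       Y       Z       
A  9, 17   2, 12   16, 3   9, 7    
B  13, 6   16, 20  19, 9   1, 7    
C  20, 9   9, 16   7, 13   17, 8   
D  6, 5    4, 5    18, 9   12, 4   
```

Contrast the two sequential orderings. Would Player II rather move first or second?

first

If R leads: Player II's best replies are A→W, B→X, C→X, D→Y; R's induced payoffs 9, 16, 9, 18; outcome (D, Y), payoffs (18, 9).
If Player II leads: R's best replies are W→C, X→B, Y→B, Z→C; Player II's induced payoffs 9, 20, 9, 8; outcome (B, X), payoffs (16, 20).
Player II gets 20 moving first and 9 moving second, so Player II prefers to move first.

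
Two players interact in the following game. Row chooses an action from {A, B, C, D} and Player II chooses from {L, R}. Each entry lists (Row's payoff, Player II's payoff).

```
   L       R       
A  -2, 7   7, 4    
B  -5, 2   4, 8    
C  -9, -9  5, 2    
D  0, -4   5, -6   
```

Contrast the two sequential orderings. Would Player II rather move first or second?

first

If Row leads: Player II's best replies are A→L, B→R, C→R, D→L; Row's induced payoffs -2, 4, 5, 0; outcome (C, R), payoffs (5, 2).
If Player II leads: Row's best replies are L→D, R→A; Player II's induced payoffs -4, 4; outcome (A, R), payoffs (7, 4).
Player II gets 4 moving first and 2 moving second, so Player II prefers to move first.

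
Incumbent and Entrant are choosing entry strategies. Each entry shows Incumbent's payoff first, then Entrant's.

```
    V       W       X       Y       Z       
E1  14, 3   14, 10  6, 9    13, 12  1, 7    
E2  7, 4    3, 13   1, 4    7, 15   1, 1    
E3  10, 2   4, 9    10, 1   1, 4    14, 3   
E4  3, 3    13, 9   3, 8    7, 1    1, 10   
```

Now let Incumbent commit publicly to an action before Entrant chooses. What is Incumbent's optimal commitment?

E1

Solve by backward induction (Incumbent leads).
- E1: Entrant compares 3, 10, 9, 12, 7 and picks Y; Incumbent would get 13.
- E2: Entrant compares 4, 13, 4, 15, 1 and picks Y; Incumbent would get 7.
- E3: Entrant compares 2, 9, 1, 4, 3 and picks W; Incumbent would get 4.
- E4: Entrant compares 3, 9, 8, 1, 10 and picks Z; Incumbent would get 1.
Among 13, 7, 4, 1, the best is 13 at E1. Subgame-perfect outcome: (E1, Y) with payoffs (13, 12).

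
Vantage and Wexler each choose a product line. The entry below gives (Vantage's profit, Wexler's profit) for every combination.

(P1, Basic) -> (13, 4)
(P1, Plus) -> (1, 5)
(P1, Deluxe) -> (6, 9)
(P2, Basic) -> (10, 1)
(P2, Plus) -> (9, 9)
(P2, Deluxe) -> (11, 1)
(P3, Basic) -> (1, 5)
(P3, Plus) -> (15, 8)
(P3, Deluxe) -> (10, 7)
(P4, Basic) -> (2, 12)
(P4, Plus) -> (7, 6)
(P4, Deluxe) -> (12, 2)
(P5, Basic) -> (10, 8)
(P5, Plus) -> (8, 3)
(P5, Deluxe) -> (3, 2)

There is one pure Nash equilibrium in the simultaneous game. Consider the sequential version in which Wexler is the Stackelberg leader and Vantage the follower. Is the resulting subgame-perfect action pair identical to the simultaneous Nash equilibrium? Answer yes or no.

Vantage best-responds to each possible Wexler move:
- Basic: Vantage compares 13, 10, 1, 2, 10 and picks P1; Wexler would get 4.
- Plus: Vantage compares 1, 9, 15, 7, 8 and picks P3; Wexler would get 8.
- Deluxe: Vantage compares 6, 11, 10, 12, 3 and picks P4; Wexler would get 2.
Wexler's induced payoffs are 4, 8, 2, so Wexler commits to Plus. Subgame-perfect outcome: (P3, Plus) with payoffs (15, 8).
Under simultaneous play:
Vantage's best replies: Basic→P1; Plus→P3; Deluxe→P4.
Wexler's best replies: P1→Deluxe; P2→Plus; P3→Plus; P4→Basic; P5→Basic.
The unique mutual best reply is (P3, Plus), giving (15, 8).
Sequential outcome (P3, Plus) coincides with the Nash profile (P3, Plus).

yes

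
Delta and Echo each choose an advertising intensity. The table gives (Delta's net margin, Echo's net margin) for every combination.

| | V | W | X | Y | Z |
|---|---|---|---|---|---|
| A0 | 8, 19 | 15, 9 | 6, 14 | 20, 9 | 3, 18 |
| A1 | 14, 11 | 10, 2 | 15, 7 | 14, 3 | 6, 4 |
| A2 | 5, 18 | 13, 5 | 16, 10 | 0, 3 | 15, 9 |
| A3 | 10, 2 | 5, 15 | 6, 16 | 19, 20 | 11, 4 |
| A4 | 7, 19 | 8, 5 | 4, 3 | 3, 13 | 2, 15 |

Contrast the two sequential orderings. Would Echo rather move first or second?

If Delta leads: Echo's best replies are A0→V, A1→V, A2→V, A3→Y, A4→V; Delta's induced payoffs 8, 14, 5, 19, 7; outcome (A3, Y), payoffs (19, 20).
If Echo leads: Delta's best replies are V→A1, W→A0, X→A2, Y→A0, Z→A2; Echo's induced payoffs 11, 9, 10, 9, 9; outcome (A1, V), payoffs (14, 11).
Echo gets 11 moving first and 20 moving second, so Echo prefers to move second.

second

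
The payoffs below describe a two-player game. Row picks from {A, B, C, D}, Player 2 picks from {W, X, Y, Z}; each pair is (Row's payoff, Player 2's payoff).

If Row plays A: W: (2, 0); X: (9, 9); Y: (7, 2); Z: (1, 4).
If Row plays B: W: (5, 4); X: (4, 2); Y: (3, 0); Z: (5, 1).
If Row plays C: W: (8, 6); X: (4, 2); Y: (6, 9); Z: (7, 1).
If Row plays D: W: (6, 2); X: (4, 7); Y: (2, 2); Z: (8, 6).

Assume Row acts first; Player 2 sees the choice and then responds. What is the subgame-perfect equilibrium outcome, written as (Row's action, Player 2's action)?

(A, X)

Backward induction with Row moving first.
- A: BR = X, leader payoff 9.
- B: BR = W, leader payoff 5.
- C: BR = Y, leader payoff 6.
- D: BR = X, leader payoff 4.
Row's induced payoffs are 9, 5, 6, 4, so Row commits to A. Subgame-perfect outcome: (A, X) with payoffs (9, 9).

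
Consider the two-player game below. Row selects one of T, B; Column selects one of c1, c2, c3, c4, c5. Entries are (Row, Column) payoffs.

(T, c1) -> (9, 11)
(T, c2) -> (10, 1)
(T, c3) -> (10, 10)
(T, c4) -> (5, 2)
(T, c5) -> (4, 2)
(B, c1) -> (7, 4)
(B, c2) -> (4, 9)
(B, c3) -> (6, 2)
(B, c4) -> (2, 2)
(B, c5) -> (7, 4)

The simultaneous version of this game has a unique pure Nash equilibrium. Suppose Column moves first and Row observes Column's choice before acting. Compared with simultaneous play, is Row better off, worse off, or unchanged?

Backward induction with Column moving first.
- c1 → Row plays T (best of 9, 7); Column gets 11.
- c2 → Row plays T (best of 10, 4); Column gets 1.
- c3 → Row plays T (best of 10, 6); Column gets 10.
- c4 → Row plays T (best of 5, 2); Column gets 2.
- c5 → Row plays B (best of 4, 7); Column gets 4.
Maximizing over 11, 1, 10, 2, 4, Column chooses c1. Subgame-perfect outcome: (T, c1) with payoffs (9, 11).
Now find the simultaneous Nash equilibrium.
Row's best replies: c1→T; c2→T; c3→T; c4→T; c5→B.
Column's best replies: T→c1; B→c2.
The unique mutual best reply is (T, c1), giving (9, 11).
Row earns 9 sequentially versus 9 at the Nash outcome: unchanged.

unchanged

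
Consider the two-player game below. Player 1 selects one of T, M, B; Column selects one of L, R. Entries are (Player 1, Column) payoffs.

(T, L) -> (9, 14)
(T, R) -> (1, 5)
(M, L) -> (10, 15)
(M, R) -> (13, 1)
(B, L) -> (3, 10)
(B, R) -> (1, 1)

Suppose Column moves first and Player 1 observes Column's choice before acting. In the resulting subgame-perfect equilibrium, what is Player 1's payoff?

Player 1 best-responds to each possible Column move:
- L: BR = M, leader payoff 15.
- R: BR = M, leader payoff 1.
Maximizing over 15, 1, Column chooses L. Subgame-perfect outcome: (M, L) with payoffs (10, 15).

10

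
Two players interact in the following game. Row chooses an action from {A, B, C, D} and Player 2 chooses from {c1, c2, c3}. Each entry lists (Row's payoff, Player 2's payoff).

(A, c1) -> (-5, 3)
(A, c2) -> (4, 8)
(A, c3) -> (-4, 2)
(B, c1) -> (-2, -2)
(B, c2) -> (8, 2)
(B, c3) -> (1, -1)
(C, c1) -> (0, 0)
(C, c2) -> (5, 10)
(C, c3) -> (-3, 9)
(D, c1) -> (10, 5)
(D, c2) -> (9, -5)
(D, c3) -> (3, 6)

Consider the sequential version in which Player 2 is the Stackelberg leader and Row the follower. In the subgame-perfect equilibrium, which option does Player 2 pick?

c3

Work backward from Row's decision.
- c1: BR = D, leader payoff 5.
- c2: BR = D, leader payoff -5.
- c3: BR = D, leader payoff 6.
Maximizing over 5, -5, 6, Player 2 chooses c3. Subgame-perfect outcome: (D, c3) with payoffs (3, 6).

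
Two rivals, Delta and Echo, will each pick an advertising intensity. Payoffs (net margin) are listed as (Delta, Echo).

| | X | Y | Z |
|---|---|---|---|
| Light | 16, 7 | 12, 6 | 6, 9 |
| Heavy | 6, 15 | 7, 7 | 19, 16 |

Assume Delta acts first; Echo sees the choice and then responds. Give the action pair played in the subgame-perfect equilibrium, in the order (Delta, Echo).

(Heavy, Z)

Work backward from Echo's decision.
- Light → Echo plays Z (best of 7, 6, 9); Delta gets 6.
- Heavy → Echo plays Z (best of 15, 7, 16); Delta gets 19.
Among 6, 19, the best is 19 at Heavy. Subgame-perfect outcome: (Heavy, Z) with payoffs (19, 16).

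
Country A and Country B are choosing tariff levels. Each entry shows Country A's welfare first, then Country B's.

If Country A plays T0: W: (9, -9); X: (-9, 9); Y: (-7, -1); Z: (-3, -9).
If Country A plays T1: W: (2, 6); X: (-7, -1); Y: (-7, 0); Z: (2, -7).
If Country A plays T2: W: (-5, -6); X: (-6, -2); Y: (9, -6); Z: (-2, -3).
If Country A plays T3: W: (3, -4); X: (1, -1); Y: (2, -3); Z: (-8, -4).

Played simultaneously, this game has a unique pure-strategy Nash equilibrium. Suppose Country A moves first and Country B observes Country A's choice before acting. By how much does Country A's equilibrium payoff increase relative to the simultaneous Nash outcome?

Solve by backward induction (Country A leads).
- T0: Country B compares -9, 9, -1, -9 and picks X; Country A would get -9.
- T1: Country B compares 6, -1, 0, -7 and picks W; Country A would get 2.
- T2: Country B compares -6, -2, -6, -3 and picks X; Country A would get -6.
- T3: Country B compares -4, -1, -3, -4 and picks X; Country A would get 1.
Country A's induced payoffs are -9, 2, -6, 1, so Country A commits to T1. Subgame-perfect outcome: (T1, W) with payoffs (2, 6).
Now find the simultaneous Nash equilibrium.
Country A's best replies: W→T0; X→T3; Y→T2; Z→T1.
Country B's best replies: T0→X; T1→W; T2→X; T3→X.
The unique mutual best reply is (T3, X), giving (1, -1).
Country A's commitment gain: 2 − 1 = 1.

1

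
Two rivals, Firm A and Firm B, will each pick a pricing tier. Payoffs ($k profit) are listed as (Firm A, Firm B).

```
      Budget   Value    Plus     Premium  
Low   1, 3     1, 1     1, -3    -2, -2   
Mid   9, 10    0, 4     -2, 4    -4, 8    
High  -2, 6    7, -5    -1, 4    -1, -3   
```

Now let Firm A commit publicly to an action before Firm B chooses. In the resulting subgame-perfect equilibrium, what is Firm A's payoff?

Firm B best-responds to each possible Firm A move:
- Low: BR = Budget, leader payoff 1.
- Mid: BR = Budget, leader payoff 9.
- High: BR = Budget, leader payoff -2.
Among 1, 9, -2, the best is 9 at Mid. Subgame-perfect outcome: (Mid, Budget) with payoffs (9, 10).

9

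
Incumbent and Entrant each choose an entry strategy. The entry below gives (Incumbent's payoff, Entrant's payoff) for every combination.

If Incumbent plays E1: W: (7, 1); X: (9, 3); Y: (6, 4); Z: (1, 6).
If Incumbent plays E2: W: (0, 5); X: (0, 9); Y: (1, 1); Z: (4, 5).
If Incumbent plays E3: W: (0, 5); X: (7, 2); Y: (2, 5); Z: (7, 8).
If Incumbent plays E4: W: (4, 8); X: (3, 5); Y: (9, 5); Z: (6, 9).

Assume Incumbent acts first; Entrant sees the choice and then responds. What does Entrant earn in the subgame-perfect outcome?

8

Backward induction with Incumbent moving first.
- E1: Entrant compares 1, 3, 4, 6 and picks Z; Incumbent would get 1.
- E2: Entrant compares 5, 9, 1, 5 and picks X; Incumbent would get 0.
- E3: Entrant compares 5, 2, 5, 8 and picks Z; Incumbent would get 7.
- E4: Entrant compares 8, 5, 5, 9 and picks Z; Incumbent would get 6.
Among 1, 0, 7, 6, the best is 7 at E3. Subgame-perfect outcome: (E3, Z) with payoffs (7, 8).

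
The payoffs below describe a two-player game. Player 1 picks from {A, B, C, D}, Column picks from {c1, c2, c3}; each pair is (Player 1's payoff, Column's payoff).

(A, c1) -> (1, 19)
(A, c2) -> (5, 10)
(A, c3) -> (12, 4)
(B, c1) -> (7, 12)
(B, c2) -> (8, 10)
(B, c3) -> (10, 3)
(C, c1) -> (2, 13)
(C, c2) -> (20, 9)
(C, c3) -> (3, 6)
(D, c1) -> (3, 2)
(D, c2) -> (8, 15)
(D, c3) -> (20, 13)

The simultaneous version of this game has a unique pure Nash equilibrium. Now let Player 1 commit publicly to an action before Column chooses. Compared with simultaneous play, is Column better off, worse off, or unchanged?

Column best-responds to each possible Player 1 move:
- A: BR = c1, leader payoff 1.
- B: BR = c1, leader payoff 7.
- C: BR = c1, leader payoff 2.
- D: BR = c2, leader payoff 8.
Among 1, 7, 2, 8, the best is 8 at D. Subgame-perfect outcome: (D, c2) with payoffs (8, 15).
Under simultaneous play:
Player 1's best replies: c1→B; c2→C; c3→D.
Column's best replies: A→c1; B→c1; C→c1; D→c2.
The unique mutual best reply is (B, c1), giving (7, 12).
Column earns 15 sequentially versus 12 at the Nash outcome: better off.

better off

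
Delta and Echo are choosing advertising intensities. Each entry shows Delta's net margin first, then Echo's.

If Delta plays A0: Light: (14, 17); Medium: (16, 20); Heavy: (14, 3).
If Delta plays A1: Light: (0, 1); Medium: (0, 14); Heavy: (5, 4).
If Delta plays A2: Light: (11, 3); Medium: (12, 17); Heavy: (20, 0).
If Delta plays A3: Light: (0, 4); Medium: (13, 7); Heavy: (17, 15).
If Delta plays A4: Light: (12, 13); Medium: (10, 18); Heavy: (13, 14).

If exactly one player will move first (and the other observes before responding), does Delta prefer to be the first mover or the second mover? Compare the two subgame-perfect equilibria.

If Delta leads: Echo's best replies are A0→Medium, A1→Medium, A2→Medium, A3→Heavy, A4→Medium; Delta's induced payoffs 16, 0, 12, 17, 10; outcome (A3, Heavy), payoffs (17, 15).
If Echo leads: Delta's best replies are Light→A0, Medium→A0, Heavy→A2; Echo's induced payoffs 17, 20, 0; outcome (A0, Medium), payoffs (16, 20).
Delta gets 17 moving first and 16 moving second, so Delta prefers to move first.

first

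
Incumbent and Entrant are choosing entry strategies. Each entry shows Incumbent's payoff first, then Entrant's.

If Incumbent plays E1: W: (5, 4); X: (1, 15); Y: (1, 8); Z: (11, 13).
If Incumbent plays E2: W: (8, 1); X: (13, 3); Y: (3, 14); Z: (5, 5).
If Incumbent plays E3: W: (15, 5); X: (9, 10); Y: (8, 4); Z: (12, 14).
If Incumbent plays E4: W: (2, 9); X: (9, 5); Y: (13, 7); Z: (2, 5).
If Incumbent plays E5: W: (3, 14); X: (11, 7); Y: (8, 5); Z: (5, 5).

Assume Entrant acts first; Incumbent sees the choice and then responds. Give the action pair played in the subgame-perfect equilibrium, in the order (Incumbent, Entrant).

Solve by backward induction (Entrant leads).
- W: Incumbent compares 5, 8, 15, 2, 3 and picks E3; Entrant would get 5.
- X: Incumbent compares 1, 13, 9, 9, 11 and picks E2; Entrant would get 3.
- Y: Incumbent compares 1, 3, 8, 13, 8 and picks E4; Entrant would get 7.
- Z: Incumbent compares 11, 5, 12, 2, 5 and picks E3; Entrant would get 14.
Entrant's induced payoffs are 5, 3, 7, 14, so Entrant commits to Z. Subgame-perfect outcome: (E3, Z) with payoffs (12, 14).

(E3, Z)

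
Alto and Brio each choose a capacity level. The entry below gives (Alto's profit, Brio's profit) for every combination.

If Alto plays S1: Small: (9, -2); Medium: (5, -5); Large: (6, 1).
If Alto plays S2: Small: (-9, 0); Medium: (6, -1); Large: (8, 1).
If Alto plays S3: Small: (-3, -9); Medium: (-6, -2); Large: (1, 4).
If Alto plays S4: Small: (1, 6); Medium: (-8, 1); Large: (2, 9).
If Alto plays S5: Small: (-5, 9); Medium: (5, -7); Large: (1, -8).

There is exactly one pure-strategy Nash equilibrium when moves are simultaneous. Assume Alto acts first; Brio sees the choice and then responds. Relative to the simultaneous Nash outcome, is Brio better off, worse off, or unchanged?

Solve by backward induction (Alto leads).
- S1: Brio compares -2, -5, 1 and picks Large; Alto would get 6.
- S2: Brio compares 0, -1, 1 and picks Large; Alto would get 8.
- S3: Brio compares -9, -2, 4 and picks Large; Alto would get 1.
- S4: Brio compares 6, 1, 9 and picks Large; Alto would get 2.
- S5: Brio compares 9, -7, -8 and picks Small; Alto would get -5.
Among 6, 8, 1, 2, -5, the best is 8 at S2. Subgame-perfect outcome: (S2, Large) with payoffs (8, 1).
Now find the simultaneous Nash equilibrium.
Alto's best replies: Small→S1; Medium→S2; Large→S2.
Brio's best replies: S1→Large; S2→Large; S3→Large; S4→Large; S5→Small.
Only (S2, Large) has each player best-responding; Nash payoffs (8, 1).
Brio earns 1 sequentially versus 1 at the Nash outcome: unchanged.

unchanged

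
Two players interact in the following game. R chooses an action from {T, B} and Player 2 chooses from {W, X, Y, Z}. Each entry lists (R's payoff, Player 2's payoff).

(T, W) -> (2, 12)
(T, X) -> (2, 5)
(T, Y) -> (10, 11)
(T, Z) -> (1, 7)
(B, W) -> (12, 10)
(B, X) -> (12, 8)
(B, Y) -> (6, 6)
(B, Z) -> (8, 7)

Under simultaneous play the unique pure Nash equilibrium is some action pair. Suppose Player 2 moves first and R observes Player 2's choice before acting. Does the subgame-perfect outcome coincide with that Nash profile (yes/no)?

no

Backward induction with Player 2 moving first.
- W: R compares 2, 12 and picks B; Player 2 would get 10.
- X: R compares 2, 12 and picks B; Player 2 would get 8.
- Y: R compares 10, 6 and picks T; Player 2 would get 11.
- Z: R compares 1, 8 and picks B; Player 2 would get 7.
Maximizing over 10, 8, 11, 7, Player 2 chooses Y. Subgame-perfect outcome: (T, Y) with payoffs (10, 11).
Now find the simultaneous Nash equilibrium.
R's best replies: W→B; X→B; Y→T; Z→B.
Player 2's best replies: T→W; B→W.
Only (B, W) has each player best-responding; Nash payoffs (12, 10).
Sequential outcome (T, Y) differs from the Nash profile (B, W).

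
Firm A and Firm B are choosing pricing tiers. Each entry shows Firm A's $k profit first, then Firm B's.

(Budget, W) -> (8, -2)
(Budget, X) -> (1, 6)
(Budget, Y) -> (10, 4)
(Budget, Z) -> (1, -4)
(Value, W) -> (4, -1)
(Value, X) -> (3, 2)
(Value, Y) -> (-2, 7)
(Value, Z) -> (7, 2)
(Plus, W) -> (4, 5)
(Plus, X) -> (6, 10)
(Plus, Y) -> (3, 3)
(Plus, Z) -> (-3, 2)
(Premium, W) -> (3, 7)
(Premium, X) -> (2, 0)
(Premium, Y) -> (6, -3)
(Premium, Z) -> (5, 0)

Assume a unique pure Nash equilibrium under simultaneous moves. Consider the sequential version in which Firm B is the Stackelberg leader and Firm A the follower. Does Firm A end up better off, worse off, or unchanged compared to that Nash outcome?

unchanged

Solve by backward induction (Firm B leads).
- W → Firm A plays Budget (best of 8, 4, 4, 3); Firm B gets -2.
- X → Firm A plays Plus (best of 1, 3, 6, 2); Firm B gets 10.
- Y → Firm A plays Budget (best of 10, -2, 3, 6); Firm B gets 4.
- Z → Firm A plays Value (best of 1, 7, -3, 5); Firm B gets 2.
Maximizing over -2, 10, 4, 2, Firm B chooses X. Subgame-perfect outcome: (Plus, X) with payoffs (6, 10).
Now find the simultaneous Nash equilibrium.
Firm A's best replies: W→Budget; X→Plus; Y→Budget; Z→Value.
Firm B's best replies: Budget→X; Value→Y; Plus→X; Premium→W.
Only (Plus, X) has each player best-responding; Nash payoffs (6, 10).
Firm A earns 6 sequentially versus 6 at the Nash outcome: unchanged.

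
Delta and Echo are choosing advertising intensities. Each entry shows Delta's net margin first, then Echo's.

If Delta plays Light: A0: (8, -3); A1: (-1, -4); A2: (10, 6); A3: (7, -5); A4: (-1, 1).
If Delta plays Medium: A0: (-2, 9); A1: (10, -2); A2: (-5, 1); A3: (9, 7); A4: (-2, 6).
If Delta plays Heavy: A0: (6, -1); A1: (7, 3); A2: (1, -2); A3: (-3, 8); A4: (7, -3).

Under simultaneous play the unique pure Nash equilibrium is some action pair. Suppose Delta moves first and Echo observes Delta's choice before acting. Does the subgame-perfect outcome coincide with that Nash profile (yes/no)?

Solve by backward induction (Delta leads).
- Light: Echo compares -3, -4, 6, -5, 1 and picks A2; Delta would get 10.
- Medium: Echo compares 9, -2, 1, 7, 6 and picks A0; Delta would get -2.
- Heavy: Echo compares -1, 3, -2, 8, -3 and picks A3; Delta would get -3.
Delta's induced payoffs are 10, -2, -3, so Delta commits to Light. Subgame-perfect outcome: (Light, A2) with payoffs (10, 6).
For the simultaneous game, intersect best replies.
Delta's best replies: A0→Light; A1→Medium; A2→Light; A3→Medium; A4→Heavy.
Echo's best replies: Light→A2; Medium→A0; Heavy→A3.
The unique mutual best reply is (Light, A2), giving (10, 6).
Sequential outcome (Light, A2) coincides with the Nash profile (Light, A2).

yes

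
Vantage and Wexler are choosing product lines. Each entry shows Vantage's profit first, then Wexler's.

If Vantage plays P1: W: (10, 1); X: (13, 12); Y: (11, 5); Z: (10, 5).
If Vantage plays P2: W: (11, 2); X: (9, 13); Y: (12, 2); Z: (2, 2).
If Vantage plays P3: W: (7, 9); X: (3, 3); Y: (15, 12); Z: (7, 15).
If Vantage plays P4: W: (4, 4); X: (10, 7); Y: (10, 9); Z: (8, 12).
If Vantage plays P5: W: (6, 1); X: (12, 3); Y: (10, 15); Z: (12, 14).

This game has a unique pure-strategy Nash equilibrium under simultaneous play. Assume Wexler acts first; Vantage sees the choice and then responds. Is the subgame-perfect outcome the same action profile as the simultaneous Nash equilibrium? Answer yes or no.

Solve by backward induction (Wexler leads).
- W: BR = P2, leader payoff 2.
- X: BR = P1, leader payoff 12.
- Y: BR = P3, leader payoff 12.
- Z: BR = P5, leader payoff 14.
Maximizing over 2, 12, 12, 14, Wexler chooses Z. Subgame-perfect outcome: (P5, Z) with payoffs (12, 14).
Under simultaneous play:
Vantage's best replies: W→P2; X→P1; Y→P3; Z→P5.
Wexler's best replies: P1→X; P2→X; P3→Z; P4→Z; P5→Y.
Only (P1, X) has each player best-responding; Nash payoffs (13, 12).
Sequential outcome (P5, Z) differs from the Nash profile (P1, X).

no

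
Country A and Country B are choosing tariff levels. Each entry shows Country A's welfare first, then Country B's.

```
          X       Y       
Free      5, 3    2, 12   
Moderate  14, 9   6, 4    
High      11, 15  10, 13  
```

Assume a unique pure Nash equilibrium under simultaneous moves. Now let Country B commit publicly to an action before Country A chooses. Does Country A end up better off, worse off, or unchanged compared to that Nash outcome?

worse off

Country A best-responds to each possible Country B move:
- X: Country A compares 5, 14, 11 and picks Moderate; Country B would get 9.
- Y: Country A compares 2, 6, 10 and picks High; Country B would get 13.
Maximizing over 9, 13, Country B chooses Y. Subgame-perfect outcome: (High, Y) with payoffs (10, 13).
Under simultaneous play:
Country A's best replies: X→Moderate; Y→High.
Country B's best replies: Free→Y; Moderate→X; High→X.
The unique mutual best reply is (Moderate, X), giving (14, 9).
Country A earns 10 sequentially versus 14 at the Nash outcome: worse off.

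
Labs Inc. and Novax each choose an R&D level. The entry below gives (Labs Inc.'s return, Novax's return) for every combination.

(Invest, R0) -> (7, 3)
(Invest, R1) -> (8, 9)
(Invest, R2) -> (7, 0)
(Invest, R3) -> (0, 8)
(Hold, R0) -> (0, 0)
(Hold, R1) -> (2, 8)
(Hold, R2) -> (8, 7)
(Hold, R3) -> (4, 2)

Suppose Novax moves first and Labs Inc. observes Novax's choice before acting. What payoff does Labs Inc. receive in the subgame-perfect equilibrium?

Backward induction with Novax moving first.
- R0 → Labs Inc. plays Invest (best of 7, 0); Novax gets 3.
- R1 → Labs Inc. plays Invest (best of 8, 2); Novax gets 9.
- R2 → Labs Inc. plays Hold (best of 7, 8); Novax gets 7.
- R3 → Labs Inc. plays Hold (best of 0, 4); Novax gets 2.
Maximizing over 3, 9, 7, 2, Novax chooses R1. Subgame-perfect outcome: (Invest, R1) with payoffs (8, 9).

8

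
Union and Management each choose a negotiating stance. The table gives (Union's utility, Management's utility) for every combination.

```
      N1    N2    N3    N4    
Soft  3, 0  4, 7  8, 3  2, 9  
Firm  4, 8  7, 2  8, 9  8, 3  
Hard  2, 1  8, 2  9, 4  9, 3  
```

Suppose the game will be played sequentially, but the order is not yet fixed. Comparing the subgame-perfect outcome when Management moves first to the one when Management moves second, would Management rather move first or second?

first

If Union leads: Management's best replies are Soft→N4, Firm→N3, Hard→N3; Union's induced payoffs 2, 8, 9; outcome (Hard, N3), payoffs (9, 4).
If Management leads: Union's best replies are N1→Firm, N2→Hard, N3→Hard, N4→Hard; Management's induced payoffs 8, 2, 4, 3; outcome (Firm, N1), payoffs (4, 8).
Management gets 8 moving first and 4 moving second, so Management prefers to move first.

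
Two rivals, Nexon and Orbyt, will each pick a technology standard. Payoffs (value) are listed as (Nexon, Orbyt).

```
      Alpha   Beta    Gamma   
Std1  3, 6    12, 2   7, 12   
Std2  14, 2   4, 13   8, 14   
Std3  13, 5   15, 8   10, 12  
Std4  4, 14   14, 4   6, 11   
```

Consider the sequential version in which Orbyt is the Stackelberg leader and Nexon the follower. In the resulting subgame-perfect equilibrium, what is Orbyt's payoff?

12

Backward induction with Orbyt moving first.
- Alpha: Nexon compares 3, 14, 13, 4 and picks Std2; Orbyt would get 2.
- Beta: Nexon compares 12, 4, 15, 14 and picks Std3; Orbyt would get 8.
- Gamma: Nexon compares 7, 8, 10, 6 and picks Std3; Orbyt would get 12.
Maximizing over 2, 8, 12, Orbyt chooses Gamma. Subgame-perfect outcome: (Std3, Gamma) with payoffs (10, 12).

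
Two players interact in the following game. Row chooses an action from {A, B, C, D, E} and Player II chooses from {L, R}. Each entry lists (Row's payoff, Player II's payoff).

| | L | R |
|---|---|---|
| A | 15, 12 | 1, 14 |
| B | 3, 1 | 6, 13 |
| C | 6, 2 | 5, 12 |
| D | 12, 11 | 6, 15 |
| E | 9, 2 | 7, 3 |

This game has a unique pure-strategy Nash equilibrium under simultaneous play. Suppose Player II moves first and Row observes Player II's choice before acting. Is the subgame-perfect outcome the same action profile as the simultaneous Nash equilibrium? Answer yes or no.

no

Row best-responds to each possible Player II move:
- L → Row plays A (best of 15, 3, 6, 12, 9); Player II gets 12.
- R → Row plays E (best of 1, 6, 5, 6, 7); Player II gets 3.
Player II's induced payoffs are 12, 3, so Player II commits to L. Subgame-perfect outcome: (A, L) with payoffs (15, 12).
Under simultaneous play:
Row's best replies: L→A; R→E.
Player II's best replies: A→R; B→R; C→R; D→R; E→R.
Only (E, R) has each player best-responding; Nash payoffs (7, 3).
Sequential outcome (A, L) differs from the Nash profile (E, R).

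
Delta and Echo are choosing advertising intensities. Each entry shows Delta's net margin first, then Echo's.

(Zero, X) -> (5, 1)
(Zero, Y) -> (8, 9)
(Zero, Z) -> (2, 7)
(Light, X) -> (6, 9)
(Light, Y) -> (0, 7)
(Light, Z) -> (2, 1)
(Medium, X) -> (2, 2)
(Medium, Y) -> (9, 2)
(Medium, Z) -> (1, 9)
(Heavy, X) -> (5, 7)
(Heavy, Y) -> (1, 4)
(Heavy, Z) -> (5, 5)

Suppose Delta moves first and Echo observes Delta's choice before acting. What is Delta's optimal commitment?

Echo best-responds to each possible Delta move:
- Zero → Echo plays Y (best of 1, 9, 7); Delta gets 8.
- Light → Echo plays X (best of 9, 7, 1); Delta gets 6.
- Medium → Echo plays Z (best of 2, 2, 9); Delta gets 1.
- Heavy → Echo plays X (best of 7, 4, 5); Delta gets 5.
Among 8, 6, 1, 5, the best is 8 at Zero. Subgame-perfect outcome: (Zero, Y) with payoffs (8, 9).

Zero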